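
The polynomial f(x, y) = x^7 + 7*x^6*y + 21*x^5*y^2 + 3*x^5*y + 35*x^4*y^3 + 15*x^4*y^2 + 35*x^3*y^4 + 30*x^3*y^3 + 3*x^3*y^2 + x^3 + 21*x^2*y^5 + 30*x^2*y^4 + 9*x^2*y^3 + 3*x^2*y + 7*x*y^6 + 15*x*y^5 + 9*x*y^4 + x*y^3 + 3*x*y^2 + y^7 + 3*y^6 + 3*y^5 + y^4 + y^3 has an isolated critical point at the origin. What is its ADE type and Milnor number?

Type E7, Milnor number mu = 7.

The Hessian of f at 0 has rank 0. Corank 2; j^3 = (x + y)^3 is a perfect cube, so E-series; the 4-jet and mu = 7 give E_7.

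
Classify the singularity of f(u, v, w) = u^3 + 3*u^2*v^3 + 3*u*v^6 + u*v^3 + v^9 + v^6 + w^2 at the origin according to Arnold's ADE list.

The Hessian of f at 0 has rank 1. Corank 2; j^3 = u^3 is a perfect cube, so E-series; the 4-jet and mu = 7 give E_7.

E_7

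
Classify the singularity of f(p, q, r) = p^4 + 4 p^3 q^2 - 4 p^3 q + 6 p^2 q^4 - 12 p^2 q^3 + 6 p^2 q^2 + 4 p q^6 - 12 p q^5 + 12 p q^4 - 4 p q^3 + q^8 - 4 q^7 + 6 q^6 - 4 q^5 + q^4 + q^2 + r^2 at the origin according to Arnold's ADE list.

A3

The Hessian of f at 0 is [[0, 0, 0], [0, 2, 0], [0, 0, 2]] with rank 2, so corank 1. A Groebner basis of the Jacobian ideal J(f) in C{p,q,r} is {p^3, q, r}; counting standard monomials gives mu = 3. Corank 1: A-series; mu = 3 gives A_3.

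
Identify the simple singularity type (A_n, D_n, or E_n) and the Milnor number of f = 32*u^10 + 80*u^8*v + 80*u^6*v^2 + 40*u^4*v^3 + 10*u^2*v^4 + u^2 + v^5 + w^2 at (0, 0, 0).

Type A_4, Milnor number mu = 4.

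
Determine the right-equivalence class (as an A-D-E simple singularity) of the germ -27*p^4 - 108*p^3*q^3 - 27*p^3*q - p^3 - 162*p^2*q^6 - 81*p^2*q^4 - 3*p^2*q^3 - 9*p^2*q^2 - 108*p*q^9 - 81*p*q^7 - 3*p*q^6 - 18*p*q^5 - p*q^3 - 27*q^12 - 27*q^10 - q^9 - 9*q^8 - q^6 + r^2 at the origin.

The Hessian of f at 0 has rank 1. Corank 2; j^3 = -p^3 is a perfect cube, so E-series; the 4-jet and mu = 7 give E_7.

E7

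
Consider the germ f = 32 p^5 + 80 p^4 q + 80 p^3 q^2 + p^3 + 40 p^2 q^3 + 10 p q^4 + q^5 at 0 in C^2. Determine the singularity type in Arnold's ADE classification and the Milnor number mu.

The Hessian of f at 0 has rank 0. Corank 2; j^3 = p^3 is a perfect cube, so E-series; the 5-jet and mu = 8 give E_8.

Type E8, Milnor number mu = 8.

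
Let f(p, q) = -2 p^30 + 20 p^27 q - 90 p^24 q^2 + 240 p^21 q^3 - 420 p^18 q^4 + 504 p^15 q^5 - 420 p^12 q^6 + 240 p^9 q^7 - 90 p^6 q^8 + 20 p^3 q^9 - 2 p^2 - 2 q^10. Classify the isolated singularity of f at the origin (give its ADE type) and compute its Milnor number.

Type A9, Milnor number mu = 9.

The Hessian of f at 0 has rank 1. Corank 1: A-series; mu = 9 gives A_9.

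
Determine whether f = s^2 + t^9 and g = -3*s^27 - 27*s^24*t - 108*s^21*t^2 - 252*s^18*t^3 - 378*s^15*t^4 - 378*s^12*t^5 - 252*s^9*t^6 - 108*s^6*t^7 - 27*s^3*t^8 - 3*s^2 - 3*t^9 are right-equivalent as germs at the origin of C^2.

Yes.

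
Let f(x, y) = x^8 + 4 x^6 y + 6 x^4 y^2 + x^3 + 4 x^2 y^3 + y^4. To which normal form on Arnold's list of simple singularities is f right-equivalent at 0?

E6

The Hessian of f at 0 has rank 0. Corank 2; j^3 = x^3 is a perfect cube, so E-series; the 4-jet and mu = 6 give E_6.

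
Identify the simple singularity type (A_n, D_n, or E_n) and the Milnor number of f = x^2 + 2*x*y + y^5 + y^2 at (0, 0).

Type A_4, Milnor number mu = 4.

The Hessian of f at 0 has rank 1. Corank 1: A-series; mu = 4 gives A_4.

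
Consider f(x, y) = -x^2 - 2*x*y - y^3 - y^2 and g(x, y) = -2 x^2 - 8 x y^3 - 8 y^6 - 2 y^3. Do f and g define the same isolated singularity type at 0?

The Hessian of f at 0 is [[-2, -2], [-2, -2]] with rank 1, so corank 1. A Groebner basis of the Jacobian ideal J(f) in C{x,y} is {y^2, x + y}; counting standard monomials gives mu = 2. Corank 1: A-series; mu = 2 gives A_2. The Hessian of g at 0 is [[-4, 0], [0, 0]] with rank 1, so corank 1. A Groebner basis of the Jacobian ideal J(g) in C{x,y} is {y^2, x}; counting standard monomials gives mu = 2. Corank 1: A-series; mu = 2 gives A_2. Both have type A_2, hence right-equivalent.

Yes.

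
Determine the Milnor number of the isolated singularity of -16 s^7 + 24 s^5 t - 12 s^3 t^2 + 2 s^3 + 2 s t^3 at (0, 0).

The Hessian of f at 0 has rank 0. Corank 2; j^3 = 2*s^3 is a perfect cube, so E-series; the 4-jet and mu = 7 give E_7.

7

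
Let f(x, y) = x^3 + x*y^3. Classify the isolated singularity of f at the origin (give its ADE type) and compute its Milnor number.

Type E7, Milnor number mu = 7.

The Hessian of f at 0 has rank 0. Corank 2; j^3 = x^3 is a perfect cube, so E-series; the 4-jet and mu = 7 give E_7.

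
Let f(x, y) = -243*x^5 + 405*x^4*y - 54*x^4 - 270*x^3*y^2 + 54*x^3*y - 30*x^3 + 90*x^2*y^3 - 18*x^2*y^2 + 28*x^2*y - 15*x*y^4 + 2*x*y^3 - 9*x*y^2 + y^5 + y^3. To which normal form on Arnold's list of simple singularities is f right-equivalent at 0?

D_{4}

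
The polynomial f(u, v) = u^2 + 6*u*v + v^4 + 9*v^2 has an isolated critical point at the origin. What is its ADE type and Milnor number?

Type A3, Milnor number mu = 3.

The Hessian of f at 0 has rank 1. Corank 1: A-series; mu = 3 gives A_3.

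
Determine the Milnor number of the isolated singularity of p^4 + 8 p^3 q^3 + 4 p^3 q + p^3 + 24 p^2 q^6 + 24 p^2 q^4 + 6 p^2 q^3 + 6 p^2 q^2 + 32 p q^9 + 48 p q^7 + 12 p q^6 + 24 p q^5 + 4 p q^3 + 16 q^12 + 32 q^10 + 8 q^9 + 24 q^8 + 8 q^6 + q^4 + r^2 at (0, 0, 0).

The Hessian of f at 0 has rank 1. Corank 2; j^3 = p^3 is a perfect cube, so E-series; the 4-jet and mu = 6 give E_6.

6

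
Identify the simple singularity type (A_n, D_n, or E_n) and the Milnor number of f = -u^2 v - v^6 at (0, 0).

The Hessian of f at 0 has rank 0. Corank 2; j^3 = -u^2*v has shape L^2 M (L != M), so D-series; mu = 7 gives D_7.

Type D_7, Milnor number mu = 7.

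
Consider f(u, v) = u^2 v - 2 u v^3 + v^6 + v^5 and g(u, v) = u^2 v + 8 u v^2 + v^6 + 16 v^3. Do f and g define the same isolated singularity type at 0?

Yes.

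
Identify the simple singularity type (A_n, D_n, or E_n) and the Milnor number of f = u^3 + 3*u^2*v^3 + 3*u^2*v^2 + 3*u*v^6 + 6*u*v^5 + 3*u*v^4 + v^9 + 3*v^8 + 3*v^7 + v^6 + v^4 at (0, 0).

Type E_6, Milnor number mu = 6.

The Hessian of f at 0 has rank 0. Corank 2; j^3 = u^3 is a perfect cube, so E-series; the 4-jet and mu = 6 give E_6.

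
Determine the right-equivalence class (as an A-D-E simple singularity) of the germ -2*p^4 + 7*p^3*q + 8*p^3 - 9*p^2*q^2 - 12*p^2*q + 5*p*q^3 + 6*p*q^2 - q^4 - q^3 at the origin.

E_{7}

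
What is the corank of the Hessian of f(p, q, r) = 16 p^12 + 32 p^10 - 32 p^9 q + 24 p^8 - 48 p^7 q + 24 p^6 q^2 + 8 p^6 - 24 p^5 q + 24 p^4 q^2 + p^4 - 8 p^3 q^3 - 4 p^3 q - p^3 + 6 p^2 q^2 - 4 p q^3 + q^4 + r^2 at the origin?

2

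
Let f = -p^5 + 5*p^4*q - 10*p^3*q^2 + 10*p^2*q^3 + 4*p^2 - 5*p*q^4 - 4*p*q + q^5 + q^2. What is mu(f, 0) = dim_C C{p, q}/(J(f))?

4

The Hessian of f at 0 is [[8, -4], [-4, 2]] with rank 1, so corank 1. A Groebner basis of the Jacobian ideal J(f) in C{p,q} is {q^4, p - q/2}; counting standard monomials gives mu = 4. Corank 1: A-series; mu = 4 gives A_4.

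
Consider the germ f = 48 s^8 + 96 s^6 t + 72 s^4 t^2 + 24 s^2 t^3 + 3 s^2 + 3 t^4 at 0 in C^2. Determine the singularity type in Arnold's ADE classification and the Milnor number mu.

The Hessian of f at 0 has rank 1. Corank 1: A-series; mu = 3 gives A_3.

Type A_{3}, Milnor number mu = 3.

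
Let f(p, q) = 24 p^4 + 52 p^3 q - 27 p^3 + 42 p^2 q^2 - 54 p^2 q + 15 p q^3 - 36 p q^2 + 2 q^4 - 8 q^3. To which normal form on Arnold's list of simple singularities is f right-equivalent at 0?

E_{7}

The Hessian of f at 0 is [[0, 0], [0, 0]] with rank 0, so corank 2. A Groebner basis of the Jacobian ideal J(f) in C{p,q} is {19683*p^2/4 + 6561*p*q + q^4 + 27*q^3/4 + 2187*q^2, p^3 - 189*p^2/2 - 126*p*q + q^3/6 - 42*q^2, p^2*q + 405*p^2/4 + 135*p*q - 11*q^3/36 + 45*q^2, -81*p^2 + p*q^2 - 108*p*q + 5*q^3/9 - 36*q^2}; counting standard monomials gives mu = 7. Corank 2; j^3 = -(3*p + 2*q)^3 is a perfect cube, so E-series; the 4-jet and mu = 7 give E_7.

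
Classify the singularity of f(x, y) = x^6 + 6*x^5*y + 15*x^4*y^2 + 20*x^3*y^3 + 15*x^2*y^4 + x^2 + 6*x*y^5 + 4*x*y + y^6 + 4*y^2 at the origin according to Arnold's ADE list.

A_5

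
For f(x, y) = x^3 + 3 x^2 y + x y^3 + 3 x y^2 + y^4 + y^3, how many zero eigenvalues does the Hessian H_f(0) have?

The Hessian at 0 is [[0, 0], [0, 0]] of rank 0; hence corank 2.

2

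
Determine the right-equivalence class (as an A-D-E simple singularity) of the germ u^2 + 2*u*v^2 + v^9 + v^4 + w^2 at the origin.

A_{8}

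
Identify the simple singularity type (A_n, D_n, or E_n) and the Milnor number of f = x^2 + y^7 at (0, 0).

The Hessian of f at 0 has rank 1. Corank 1: A-series; mu = 6 gives A_6.

Type A_6, Milnor number mu = 6.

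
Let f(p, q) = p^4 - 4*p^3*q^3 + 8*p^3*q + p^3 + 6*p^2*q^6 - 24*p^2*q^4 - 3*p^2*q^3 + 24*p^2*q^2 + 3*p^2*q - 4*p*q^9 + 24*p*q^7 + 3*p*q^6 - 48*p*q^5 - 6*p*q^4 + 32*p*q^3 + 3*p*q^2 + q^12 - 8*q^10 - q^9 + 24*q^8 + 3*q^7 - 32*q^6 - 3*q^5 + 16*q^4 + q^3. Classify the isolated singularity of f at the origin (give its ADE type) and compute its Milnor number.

The Hessian of f at 0 is [[0, 0], [0, 0]] with rank 0, so corank 2. A Groebner basis of the Jacobian ideal J(f) in C{p,q} is {q^4, p*q^2 + 4*q^3/3, p^2 + 2*p*q + q^2}; counting standard monomials gives mu = 6. Corank 2; j^3 = (p + q)^3 is a perfect cube, so E-series; the 4-jet and mu = 6 give E_6.

Type E_{6}, Milnor number mu = 6.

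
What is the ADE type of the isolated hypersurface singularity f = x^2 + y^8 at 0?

A_{7}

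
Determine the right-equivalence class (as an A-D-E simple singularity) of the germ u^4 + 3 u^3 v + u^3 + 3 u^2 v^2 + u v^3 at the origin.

E_{7}

The Hessian of f at 0 has rank 0. Corank 2; j^3 = u^3 is a perfect cube, so E-series; the 4-jet and mu = 7 give E_7.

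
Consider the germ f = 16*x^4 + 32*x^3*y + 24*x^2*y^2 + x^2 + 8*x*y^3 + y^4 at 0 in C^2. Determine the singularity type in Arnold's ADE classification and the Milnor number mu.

Type A_3, Milnor number mu = 3.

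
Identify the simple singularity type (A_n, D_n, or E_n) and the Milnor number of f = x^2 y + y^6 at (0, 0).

Type D_7, Milnor number mu = 7.

The Hessian of f at 0 has rank 0. Corank 2; j^3 = x^2*y has shape L^2 M (L != M), so D-series; mu = 7 gives D_7.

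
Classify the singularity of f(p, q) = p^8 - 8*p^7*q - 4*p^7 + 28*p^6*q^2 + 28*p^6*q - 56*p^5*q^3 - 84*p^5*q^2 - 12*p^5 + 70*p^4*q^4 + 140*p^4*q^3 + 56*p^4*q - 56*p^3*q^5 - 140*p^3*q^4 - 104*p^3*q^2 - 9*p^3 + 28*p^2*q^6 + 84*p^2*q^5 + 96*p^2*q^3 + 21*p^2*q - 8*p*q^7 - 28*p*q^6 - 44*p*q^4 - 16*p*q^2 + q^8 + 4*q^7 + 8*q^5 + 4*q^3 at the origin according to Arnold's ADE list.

D9

The Hessian of f at 0 has rank 0. Corank 2; j^3 = -(p - q)*(3*p - 2*q)^2 has shape L^2 M (L != M), so D-series; mu = 9 gives D_9.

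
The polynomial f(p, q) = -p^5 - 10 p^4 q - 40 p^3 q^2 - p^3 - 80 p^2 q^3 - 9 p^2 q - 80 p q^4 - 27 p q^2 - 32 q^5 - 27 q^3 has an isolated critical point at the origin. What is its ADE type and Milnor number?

The Hessian of f at 0 has rank 0. Corank 2; j^3 = -(p + 3*q)^3 is a perfect cube, so E-series; the 5-jet and mu = 8 give E_8.

Type E8, Milnor number mu = 8.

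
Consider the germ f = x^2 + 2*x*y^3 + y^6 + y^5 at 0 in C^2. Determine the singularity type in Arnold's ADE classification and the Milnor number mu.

Type A4, Milnor number mu = 4.

The Hessian of f at 0 has rank 1. Corank 1: A-series; mu = 4 gives A_4.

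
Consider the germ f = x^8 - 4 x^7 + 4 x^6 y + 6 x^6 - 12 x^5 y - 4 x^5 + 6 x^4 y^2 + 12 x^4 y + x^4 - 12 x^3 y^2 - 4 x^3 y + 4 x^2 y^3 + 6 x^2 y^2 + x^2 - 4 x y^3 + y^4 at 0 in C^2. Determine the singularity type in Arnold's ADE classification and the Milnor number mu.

Type A3, Milnor number mu = 3.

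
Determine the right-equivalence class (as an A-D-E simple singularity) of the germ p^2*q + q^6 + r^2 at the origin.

D_{7}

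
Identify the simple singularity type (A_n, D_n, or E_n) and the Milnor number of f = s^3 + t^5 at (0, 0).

The Hessian of f at 0 has rank 0. Corank 2; j^3 = s^3 is a perfect cube, so E-series; the 5-jet and mu = 8 give E_8.

Type E8, Milnor number mu = 8.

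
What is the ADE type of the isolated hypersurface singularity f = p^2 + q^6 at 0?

A5

The Hessian of f at 0 is [[2, 0], [0, 0]] with rank 1, so corank 1. A Groebner basis of the Jacobian ideal J(f) in C{p,q} is {q^5, p}; counting standard monomials gives mu = 5. Corank 1: A-series; mu = 5 gives A_5.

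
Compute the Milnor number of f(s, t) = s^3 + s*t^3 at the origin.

7

The Hessian of f at 0 is [[0, 0], [0, 0]] with rank 0, so corank 2. A Groebner basis of the Jacobian ideal J(f) in C{s,t} is {s^3, s*t^2, 3*s^2 + t^3}; counting standard monomials gives mu = 7. Corank 2; j^3 = s^3 is a perfect cube, so E-series; the 4-jet and mu = 7 give E_7.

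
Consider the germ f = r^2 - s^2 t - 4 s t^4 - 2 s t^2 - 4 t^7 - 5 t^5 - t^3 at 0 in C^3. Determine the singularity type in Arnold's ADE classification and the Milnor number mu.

Type D6, Milnor number mu = 6.

The Hessian of f at 0 is [[0, 0, 0], [0, 0, 0], [0, 0, 2]] with rank 1, so corank 2. A Groebner basis of the Jacobian ideal J(f) in C{s,t,r} is {s*t/2 + t^4 + t^2/2, s*t^2 + t^3, s^2 - s*t/2 - 3*t^2/2, r}; counting standard monomials gives mu = 6. Corank 2; j^3 = -t*(s + t)^2 has shape L^2 M (L != M), so D-series; mu = 6 gives D_6.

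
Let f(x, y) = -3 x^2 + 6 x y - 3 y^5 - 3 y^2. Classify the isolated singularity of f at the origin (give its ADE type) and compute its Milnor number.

Type A4, Milnor number mu = 4.

The Hessian of f at 0 has rank 1. Corank 1: A-series; mu = 4 gives A_4.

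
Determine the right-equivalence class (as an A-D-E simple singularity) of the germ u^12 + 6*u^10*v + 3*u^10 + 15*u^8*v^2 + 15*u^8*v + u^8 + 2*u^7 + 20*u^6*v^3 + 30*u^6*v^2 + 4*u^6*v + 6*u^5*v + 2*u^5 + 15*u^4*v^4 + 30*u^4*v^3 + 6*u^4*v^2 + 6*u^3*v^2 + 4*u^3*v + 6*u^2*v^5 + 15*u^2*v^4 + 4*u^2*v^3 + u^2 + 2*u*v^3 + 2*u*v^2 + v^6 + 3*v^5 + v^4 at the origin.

A4

The Hessian of f at 0 is [[2, 0], [0, 0]] with rank 1, so corank 1. A Groebner basis of the Jacobian ideal J(f) in C{u,v} is {u + v^3 + v^2, u^2, u*v - u - v^2}; counting standard monomials gives mu = 4. Corank 1: A-series; mu = 4 gives A_4.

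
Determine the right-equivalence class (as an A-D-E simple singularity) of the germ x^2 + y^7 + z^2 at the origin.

A6

The Hessian of f at 0 has rank 2. Corank 1: A-series; mu = 6 gives A_6.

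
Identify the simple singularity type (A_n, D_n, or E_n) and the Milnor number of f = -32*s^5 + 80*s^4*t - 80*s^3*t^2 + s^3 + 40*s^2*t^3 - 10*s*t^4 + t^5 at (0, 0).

Type E_{8}, Milnor number mu = 8.

The Hessian of f at 0 is [[0, 0], [0, 0]] with rank 0, so corank 2. A Groebner basis of the Jacobian ideal J(f) in C{s,t} is {t^5, s*t^3 - t^4/8, s^2}; counting standard monomials gives mu = 8. Corank 2; j^3 = s^3 is a perfect cube, so E-series; the 5-jet and mu = 8 give E_8.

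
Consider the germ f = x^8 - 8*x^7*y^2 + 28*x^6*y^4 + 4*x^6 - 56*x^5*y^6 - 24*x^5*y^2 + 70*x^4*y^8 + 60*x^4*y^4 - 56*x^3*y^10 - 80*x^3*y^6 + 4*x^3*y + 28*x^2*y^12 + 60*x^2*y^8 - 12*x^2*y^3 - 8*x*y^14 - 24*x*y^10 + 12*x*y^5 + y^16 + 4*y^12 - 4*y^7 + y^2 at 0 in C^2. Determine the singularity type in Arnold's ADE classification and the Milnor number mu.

Type A7, Milnor number mu = 7.

The Hessian of f at 0 is [[0, 0], [0, 2]] with rank 1, so corank 1. A Groebner basis of the Jacobian ideal J(f) in C{x,y} is {x^3 + y/2, x*y^2, y^3}; counting standard monomials gives mu = 7. Corank 1: A-series; mu = 7 gives A_7.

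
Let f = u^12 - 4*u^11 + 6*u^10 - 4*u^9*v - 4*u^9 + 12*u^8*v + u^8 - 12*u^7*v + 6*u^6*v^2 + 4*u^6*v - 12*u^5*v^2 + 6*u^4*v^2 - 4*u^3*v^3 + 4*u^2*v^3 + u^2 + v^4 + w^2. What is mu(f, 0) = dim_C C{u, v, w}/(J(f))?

3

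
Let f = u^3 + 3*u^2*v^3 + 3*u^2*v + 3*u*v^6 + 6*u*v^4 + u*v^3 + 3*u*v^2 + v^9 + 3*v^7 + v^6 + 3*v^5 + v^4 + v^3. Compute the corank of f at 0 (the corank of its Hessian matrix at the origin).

2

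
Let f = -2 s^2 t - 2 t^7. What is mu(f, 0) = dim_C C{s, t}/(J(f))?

8

The Hessian of f at 0 has rank 0. Corank 2; j^3 = -2*s^2*t has shape L^2 M (L != M), so D-series; mu = 8 gives D_8.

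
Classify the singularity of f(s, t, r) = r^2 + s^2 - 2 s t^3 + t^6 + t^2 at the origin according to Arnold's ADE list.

A_1

The Hessian of f at 0 has rank 3. Corank 0: nondegenerate Morse point, so A_1.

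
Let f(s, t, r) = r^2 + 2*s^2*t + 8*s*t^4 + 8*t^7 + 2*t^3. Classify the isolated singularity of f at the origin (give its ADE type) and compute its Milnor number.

The Hessian of f at 0 has rank 1. Corank 2; j^3 = 2*t*(s^2 + t^2) splits into three distinct lines over C (the quadratic factor has nonzero discriminant), so D_4.

Type D_{4}, Milnor number mu = 4.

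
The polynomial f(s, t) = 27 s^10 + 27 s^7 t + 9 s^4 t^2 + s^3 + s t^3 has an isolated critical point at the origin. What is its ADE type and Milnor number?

Type E7, Milnor number mu = 7.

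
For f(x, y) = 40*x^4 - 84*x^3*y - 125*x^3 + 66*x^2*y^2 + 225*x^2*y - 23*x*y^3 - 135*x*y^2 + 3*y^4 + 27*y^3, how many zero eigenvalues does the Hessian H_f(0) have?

Hessian at 0 has rank 0.

2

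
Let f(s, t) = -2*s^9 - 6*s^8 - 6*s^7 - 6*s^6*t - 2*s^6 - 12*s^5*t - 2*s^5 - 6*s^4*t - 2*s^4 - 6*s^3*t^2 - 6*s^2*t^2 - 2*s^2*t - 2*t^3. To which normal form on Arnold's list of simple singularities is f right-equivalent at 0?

D4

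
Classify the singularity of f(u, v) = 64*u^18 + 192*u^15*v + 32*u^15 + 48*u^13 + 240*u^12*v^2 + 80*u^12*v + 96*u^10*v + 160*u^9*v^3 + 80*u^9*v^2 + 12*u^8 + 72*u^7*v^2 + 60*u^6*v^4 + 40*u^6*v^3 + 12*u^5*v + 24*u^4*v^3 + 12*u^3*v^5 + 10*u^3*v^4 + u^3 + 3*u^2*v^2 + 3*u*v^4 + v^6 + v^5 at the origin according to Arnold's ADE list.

E8

The Hessian of f at 0 is [[0, 0], [0, 0]] with rank 0, so corank 2. A Groebner basis of the Jacobian ideal J(f) in C{u,v} is {v^4, u^3, u^2/2 + u*v^2}; counting standard monomials gives mu = 8. Corank 2; j^3 = u^3 is a perfect cube, so E-series; the 5-jet and mu = 8 give E_8.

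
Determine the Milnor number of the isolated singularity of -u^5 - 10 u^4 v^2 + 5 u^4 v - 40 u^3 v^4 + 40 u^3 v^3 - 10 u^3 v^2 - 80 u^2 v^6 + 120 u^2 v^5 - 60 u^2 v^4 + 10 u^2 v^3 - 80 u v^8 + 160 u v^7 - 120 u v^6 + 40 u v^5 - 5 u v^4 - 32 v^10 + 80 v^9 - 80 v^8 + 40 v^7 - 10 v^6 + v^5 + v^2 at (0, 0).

The Hessian of f at 0 has rank 1. Corank 1: A-series; mu = 4 gives A_4.

4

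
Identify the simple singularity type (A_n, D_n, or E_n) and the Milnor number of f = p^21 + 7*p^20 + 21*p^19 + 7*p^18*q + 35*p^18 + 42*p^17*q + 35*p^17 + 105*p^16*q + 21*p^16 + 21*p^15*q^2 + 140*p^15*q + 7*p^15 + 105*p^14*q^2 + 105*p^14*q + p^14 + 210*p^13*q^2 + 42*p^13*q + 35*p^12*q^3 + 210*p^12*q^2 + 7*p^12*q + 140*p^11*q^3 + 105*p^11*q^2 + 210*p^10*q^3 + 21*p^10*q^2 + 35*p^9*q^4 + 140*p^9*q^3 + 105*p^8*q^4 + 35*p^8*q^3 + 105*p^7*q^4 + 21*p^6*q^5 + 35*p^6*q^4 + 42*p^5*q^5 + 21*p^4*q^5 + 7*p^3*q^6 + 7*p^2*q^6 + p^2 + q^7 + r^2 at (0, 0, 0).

Type A6, Milnor number mu = 6.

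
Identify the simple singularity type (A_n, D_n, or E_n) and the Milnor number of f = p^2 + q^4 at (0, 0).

Type A_3, Milnor number mu = 3.

The Hessian of f at 0 has rank 1. Corank 1: A-series; mu = 3 gives A_3.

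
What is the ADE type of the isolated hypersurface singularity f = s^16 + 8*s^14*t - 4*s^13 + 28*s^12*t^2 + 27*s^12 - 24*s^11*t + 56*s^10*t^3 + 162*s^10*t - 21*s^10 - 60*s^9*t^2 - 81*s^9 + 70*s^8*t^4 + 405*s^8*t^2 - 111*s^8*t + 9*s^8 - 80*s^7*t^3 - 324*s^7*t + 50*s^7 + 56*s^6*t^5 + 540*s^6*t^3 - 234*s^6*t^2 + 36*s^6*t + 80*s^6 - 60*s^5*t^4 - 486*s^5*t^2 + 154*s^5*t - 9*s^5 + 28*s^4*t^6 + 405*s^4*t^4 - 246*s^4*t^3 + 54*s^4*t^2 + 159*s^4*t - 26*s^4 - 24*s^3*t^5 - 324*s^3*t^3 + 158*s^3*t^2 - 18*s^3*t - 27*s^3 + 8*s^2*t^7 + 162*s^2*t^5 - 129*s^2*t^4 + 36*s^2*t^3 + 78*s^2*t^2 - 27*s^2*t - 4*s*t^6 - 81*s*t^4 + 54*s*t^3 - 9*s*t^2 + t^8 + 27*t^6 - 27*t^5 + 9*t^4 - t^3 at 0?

E6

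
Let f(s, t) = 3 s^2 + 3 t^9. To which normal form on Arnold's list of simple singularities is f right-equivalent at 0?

A_{8}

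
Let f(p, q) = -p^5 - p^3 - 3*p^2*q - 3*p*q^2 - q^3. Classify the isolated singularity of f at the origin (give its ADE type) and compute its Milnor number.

The Hessian of f at 0 has rank 0. Corank 2; j^3 = -(p + q)^3 is a perfect cube, so E-series; the 5-jet and mu = 8 give E_8.

Type E8, Milnor number mu = 8.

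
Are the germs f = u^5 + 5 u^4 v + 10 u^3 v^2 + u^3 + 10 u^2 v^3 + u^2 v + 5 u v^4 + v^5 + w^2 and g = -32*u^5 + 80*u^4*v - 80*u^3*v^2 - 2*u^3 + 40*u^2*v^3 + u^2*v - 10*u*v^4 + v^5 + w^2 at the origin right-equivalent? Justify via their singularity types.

Yes.

The Hessian of f at 0 has rank 1. Corank 2; j^3 = u^2*(u + v) has shape L^2 M (L != M), so D-series; mu = 6 gives D_6. The Hessian of g at 0 has rank 1. Corank 2; j^3 = -u^2*(2*u - v) has shape L^2 M (L != M), so D-series; mu = 6 gives D_6. Both have type D_6, hence right-equivalent.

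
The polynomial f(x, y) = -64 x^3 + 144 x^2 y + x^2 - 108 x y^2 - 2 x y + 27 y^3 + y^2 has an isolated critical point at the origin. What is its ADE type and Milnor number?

Type A_2, Milnor number mu = 2.

The Hessian of f at 0 has rank 1. Corank 1: A-series; mu = 2 gives A_2.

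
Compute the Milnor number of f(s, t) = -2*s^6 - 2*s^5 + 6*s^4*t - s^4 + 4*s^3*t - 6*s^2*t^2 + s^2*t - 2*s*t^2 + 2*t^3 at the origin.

4

The Hessian of f at 0 has rank 0. Corank 2; j^3 = t*(s^2 - 2*s*t + 2*t^2) splits into three distinct lines over C (the quadratic factor has nonzero discriminant), so D_4.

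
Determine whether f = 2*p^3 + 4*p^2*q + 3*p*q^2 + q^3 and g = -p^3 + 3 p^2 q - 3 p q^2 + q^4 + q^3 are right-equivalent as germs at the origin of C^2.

The Hessian of f at 0 has rank 0. Corank 2; j^3 = (p + q)*(2*p^2 + 2*p*q + q^2) splits into three distinct lines over C (the quadratic factor has nonzero discriminant), so D_4. The Hessian of g at 0 has rank 0. Corank 2; j^3 = -(p - q)^3 is a perfect cube, so E-series; the 4-jet and mu = 6 give E_6. f is D_4 but g is E_6, hence not right-equivalent.

No.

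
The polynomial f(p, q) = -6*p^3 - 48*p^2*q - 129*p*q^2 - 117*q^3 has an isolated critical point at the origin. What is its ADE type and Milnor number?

Type D4, Milnor number mu = 4.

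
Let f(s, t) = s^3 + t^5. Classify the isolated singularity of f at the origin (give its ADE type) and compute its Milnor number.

The Hessian of f at 0 has rank 0. Corank 2; j^3 = s^3 is a perfect cube, so E-series; the 5-jet and mu = 8 give E_8.

Type E8, Milnor number mu = 8.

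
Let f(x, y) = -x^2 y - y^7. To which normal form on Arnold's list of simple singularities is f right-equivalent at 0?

D_8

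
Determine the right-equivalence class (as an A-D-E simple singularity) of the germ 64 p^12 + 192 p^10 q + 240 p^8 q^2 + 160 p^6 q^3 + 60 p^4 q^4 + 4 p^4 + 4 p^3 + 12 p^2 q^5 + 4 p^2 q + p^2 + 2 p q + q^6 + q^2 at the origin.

The Hessian of f at 0 is [[2, 2], [2, 2]] with rank 1, so corank 1. A Groebner basis of the Jacobian ideal J(f) in C{p,q} is {p*q^2 - 3*p*q/2 + p/4 - q^2 + q/4, 5*p*q/2 - p/2 + q^3 + 3*q^2/2 - q/2, p^2 + p/2 + q/2}; counting standard monomials gives mu = 5. Corank 1: A-series; mu = 5 gives A_5.

A5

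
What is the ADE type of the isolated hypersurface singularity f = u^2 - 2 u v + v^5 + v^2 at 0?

The Hessian of f at 0 is [[2, -2], [-2, 2]] with rank 1, so corank 1. A Groebner basis of the Jacobian ideal J(f) in C{u,v} is {v^4, u - v}; counting standard monomials gives mu = 4. Corank 1: A-series; mu = 4 gives A_4.

A4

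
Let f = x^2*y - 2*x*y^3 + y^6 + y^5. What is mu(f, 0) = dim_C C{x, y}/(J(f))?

The Hessian of f at 0 has rank 0. Corank 2; j^3 = x^2*y has shape L^2 M (L != M), so D-series; mu = 7 gives D_7.

7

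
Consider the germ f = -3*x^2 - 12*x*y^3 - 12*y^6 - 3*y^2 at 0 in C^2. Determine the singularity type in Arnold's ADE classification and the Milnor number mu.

The Hessian of f at 0 has rank 2. Corank 0: nondegenerate Morse point, so A_1.

Type A_{1}, Milnor number mu = 1.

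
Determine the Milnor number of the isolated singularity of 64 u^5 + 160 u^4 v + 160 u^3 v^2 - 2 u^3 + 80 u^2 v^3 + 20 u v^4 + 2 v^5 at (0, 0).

The Hessian of f at 0 has rank 0. Corank 2; j^3 = -2*u^3 is a perfect cube, so E-series; the 5-jet and mu = 8 give E_8.

8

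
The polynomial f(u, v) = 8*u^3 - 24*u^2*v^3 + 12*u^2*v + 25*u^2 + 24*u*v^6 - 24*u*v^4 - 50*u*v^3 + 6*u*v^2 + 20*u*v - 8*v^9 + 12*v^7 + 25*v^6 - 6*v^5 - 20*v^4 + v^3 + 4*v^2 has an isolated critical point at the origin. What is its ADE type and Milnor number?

Type A2, Milnor number mu = 2.

The Hessian of f at 0 is [[50, 20], [20, 8]] with rank 1, so corank 1. A Groebner basis of the Jacobian ideal J(f) in C{u,v} is {v^2, u + 2*v/5}; counting standard monomials gives mu = 2. Corank 1: A-series; mu = 2 gives A_2.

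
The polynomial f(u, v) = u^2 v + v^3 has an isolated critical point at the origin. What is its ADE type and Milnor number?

The Hessian of f at 0 has rank 0. Corank 2; j^3 = v*(u^2 + v^2) splits into three distinct lines over C (the quadratic factor has nonzero discriminant), so D_4.

Type D4, Milnor number mu = 4.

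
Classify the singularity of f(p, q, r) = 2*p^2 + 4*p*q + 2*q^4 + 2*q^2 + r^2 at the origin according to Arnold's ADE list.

A_3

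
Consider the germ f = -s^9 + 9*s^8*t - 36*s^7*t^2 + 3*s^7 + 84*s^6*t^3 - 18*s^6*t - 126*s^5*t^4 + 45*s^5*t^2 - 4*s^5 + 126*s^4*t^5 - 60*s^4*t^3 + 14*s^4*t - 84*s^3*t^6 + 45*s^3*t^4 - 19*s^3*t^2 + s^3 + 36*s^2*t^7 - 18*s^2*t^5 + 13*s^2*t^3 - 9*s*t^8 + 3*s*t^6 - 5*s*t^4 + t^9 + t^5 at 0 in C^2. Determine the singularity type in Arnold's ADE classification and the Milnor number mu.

The Hessian of f at 0 has rank 0. Corank 2; j^3 = s^3 is a perfect cube, so E-series; the 5-jet and mu = 8 give E_8.

Type E8, Milnor number mu = 8.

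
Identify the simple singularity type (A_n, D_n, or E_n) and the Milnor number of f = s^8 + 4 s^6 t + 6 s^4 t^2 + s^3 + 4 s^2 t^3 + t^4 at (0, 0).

Type E_{6}, Milnor number mu = 6.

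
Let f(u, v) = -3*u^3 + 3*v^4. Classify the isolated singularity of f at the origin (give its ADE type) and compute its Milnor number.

The Hessian of f at 0 is [[0, 0], [0, 0]] with rank 0, so corank 2. A Groebner basis of the Jacobian ideal J(f) in C{u,v} is {v^3, u^2}; counting standard monomials gives mu = 6. Corank 2; j^3 = -3*u^3 is a perfect cube, so E-series; the 4-jet and mu = 6 give E_6.

Type E6, Milnor number mu = 6.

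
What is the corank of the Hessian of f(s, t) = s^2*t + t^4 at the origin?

2

The Hessian at 0 is [[0, 0], [0, 0]] of rank 0; hence corank 2.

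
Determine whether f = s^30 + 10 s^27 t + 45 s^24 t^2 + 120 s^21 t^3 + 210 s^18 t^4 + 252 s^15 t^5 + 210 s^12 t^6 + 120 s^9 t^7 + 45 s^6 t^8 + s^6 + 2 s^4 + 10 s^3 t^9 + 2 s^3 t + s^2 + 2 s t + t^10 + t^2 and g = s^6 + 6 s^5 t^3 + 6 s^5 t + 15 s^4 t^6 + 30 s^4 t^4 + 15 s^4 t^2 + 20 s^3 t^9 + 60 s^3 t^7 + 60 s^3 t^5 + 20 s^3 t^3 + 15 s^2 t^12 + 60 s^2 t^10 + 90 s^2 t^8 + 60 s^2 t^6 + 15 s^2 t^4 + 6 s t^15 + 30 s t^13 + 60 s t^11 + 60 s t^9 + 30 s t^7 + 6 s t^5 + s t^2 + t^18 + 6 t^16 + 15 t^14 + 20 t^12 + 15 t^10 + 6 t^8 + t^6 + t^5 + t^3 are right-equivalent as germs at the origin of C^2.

No.

The Hessian of f at 0 has rank 1. Corank 1: A-series; mu = 9 gives A_9. The Hessian of g at 0 has rank 0. Corank 2; j^3 = t^2*(s + t) has shape L^2 M (L != M), so D-series; mu = 7 gives D_7. f is A_9 but g is D_7, hence not right-equivalent.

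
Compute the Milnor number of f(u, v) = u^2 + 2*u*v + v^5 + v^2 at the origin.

The Hessian of f at 0 is [[2, 2], [2, 2]] with rank 1, so corank 1. A Groebner basis of the Jacobian ideal J(f) in C{u,v} is {v^4, u + v}; counting standard monomials gives mu = 4. Corank 1: A-series; mu = 4 gives A_4.

4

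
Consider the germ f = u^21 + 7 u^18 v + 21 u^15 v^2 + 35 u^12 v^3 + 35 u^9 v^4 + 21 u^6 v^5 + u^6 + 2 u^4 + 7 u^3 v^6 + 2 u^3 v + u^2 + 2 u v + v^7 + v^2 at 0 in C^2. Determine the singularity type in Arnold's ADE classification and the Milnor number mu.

The Hessian of f at 0 has rank 1. Corank 1: A-series; mu = 6 gives A_6.

Type A6, Milnor number mu = 6.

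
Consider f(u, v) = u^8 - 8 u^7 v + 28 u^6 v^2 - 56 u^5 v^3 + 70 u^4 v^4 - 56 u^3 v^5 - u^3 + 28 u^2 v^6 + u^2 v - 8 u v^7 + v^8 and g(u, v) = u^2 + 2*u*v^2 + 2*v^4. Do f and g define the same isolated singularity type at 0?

No.

The Hessian of f at 0 has rank 0. Corank 2; j^3 = -u^2*(u - v) has shape L^2 M (L != M), so D-series; mu = 9 gives D_9. The Hessian of g at 0 has rank 1. Corank 1: A-series; mu = 3 gives A_3. f is D_9 but g is A_3, hence not right-equivalent.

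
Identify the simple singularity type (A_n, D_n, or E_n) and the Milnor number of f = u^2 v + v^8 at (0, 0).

The Hessian of f at 0 has rank 0. Corank 2; j^3 = u^2*v has shape L^2 M (L != M), so D-series; mu = 9 gives D_9.

Type D9, Milnor number mu = 9.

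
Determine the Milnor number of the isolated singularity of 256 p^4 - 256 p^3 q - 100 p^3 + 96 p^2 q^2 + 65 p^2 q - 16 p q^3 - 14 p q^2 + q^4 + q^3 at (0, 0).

The Hessian of f at 0 is [[0, 0], [0, 0]] with rank 0, so corank 2. A Groebner basis of the Jacobian ideal J(f) in C{p,q} is {p*q^2 + 125*p*q/16 - 25*q^2/16, 625*p*q/16 + q^3 - 125*q^2/16, p^2 - 9*p*q/20 + q^2/20}; counting standard monomials gives mu = 5. Corank 2; j^3 = -(4*p - q)*(5*p - q)^2 has shape L^2 M (L != M), so D-series; mu = 5 gives D_5.

5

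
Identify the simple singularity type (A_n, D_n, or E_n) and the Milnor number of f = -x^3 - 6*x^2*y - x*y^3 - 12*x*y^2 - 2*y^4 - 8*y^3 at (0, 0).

Type E_7, Milnor number mu = 7.

The Hessian of f at 0 has rank 0. Corank 2; j^3 = -(x + 2*y)^3 is a perfect cube, so E-series; the 4-jet and mu = 7 give E_7.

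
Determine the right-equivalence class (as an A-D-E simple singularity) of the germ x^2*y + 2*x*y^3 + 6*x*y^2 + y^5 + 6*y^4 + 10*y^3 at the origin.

The Hessian of f at 0 has rank 0. Corank 2; j^3 = y*(x^2 + 6*x*y + 10*y^2) splits into three distinct lines over C (the quadratic factor has nonzero discriminant), so D_4.

D_{4}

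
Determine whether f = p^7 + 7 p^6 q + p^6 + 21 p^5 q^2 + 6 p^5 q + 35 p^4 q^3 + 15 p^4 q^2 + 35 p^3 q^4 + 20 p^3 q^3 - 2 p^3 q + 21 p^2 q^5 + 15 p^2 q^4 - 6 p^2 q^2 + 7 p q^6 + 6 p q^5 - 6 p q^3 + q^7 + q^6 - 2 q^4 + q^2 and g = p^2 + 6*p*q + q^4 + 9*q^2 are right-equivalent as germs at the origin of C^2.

No.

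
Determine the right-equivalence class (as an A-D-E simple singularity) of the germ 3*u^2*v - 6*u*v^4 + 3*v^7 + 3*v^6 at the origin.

The Hessian of f at 0 is [[0, 0], [0, 0]] with rank 0, so corank 2. A Groebner basis of the Jacobian ideal J(f) in C{u,v} is {-u*v + v^4, u^3, u^2*v, u^2/6 + u*v^2}; counting standard monomials gives mu = 7. Corank 2; j^3 = 3*u^2*v has shape L^2 M (L != M), so D-series; mu = 7 gives D_7.

D_7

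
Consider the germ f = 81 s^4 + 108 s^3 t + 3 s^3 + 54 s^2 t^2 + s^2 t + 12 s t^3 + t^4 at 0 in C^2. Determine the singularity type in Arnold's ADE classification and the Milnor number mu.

The Hessian of f at 0 has rank 0. Corank 2; j^3 = s^2*(3*s + t) has shape L^2 M (L != M), so D-series; mu = 5 gives D_5.

Type D_5, Milnor number mu = 5.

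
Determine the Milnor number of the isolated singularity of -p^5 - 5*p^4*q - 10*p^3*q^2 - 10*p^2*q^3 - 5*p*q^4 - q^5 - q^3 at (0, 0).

The Hessian of f at 0 has rank 0. Corank 2; j^3 = -q^3 is a perfect cube, so E-series; the 5-jet and mu = 8 give E_8.

8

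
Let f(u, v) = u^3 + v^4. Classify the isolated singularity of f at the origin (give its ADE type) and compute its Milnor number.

Type E_{6}, Milnor number mu = 6.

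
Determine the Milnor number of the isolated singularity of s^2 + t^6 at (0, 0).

5

The Hessian of f at 0 is [[2, 0], [0, 0]] with rank 1, so corank 1. A Groebner basis of the Jacobian ideal J(f) in C{s,t} is {t^5, s}; counting standard monomials gives mu = 5. Corank 1: A-series; mu = 5 gives A_5.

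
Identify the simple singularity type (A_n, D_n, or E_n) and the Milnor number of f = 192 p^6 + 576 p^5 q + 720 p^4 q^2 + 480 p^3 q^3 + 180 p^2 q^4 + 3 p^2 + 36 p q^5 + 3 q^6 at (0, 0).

The Hessian of f at 0 is [[6, 0], [0, 0]] with rank 1, so corank 1. A Groebner basis of the Jacobian ideal J(f) in C{p,q} is {q^5, p}; counting standard monomials gives mu = 5. Corank 1: A-series; mu = 5 gives A_5.

Type A_{5}, Milnor number mu = 5.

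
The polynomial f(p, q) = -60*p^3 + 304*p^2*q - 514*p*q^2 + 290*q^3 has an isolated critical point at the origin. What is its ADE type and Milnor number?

Type D_4, Milnor number mu = 4.

The Hessian of f at 0 has rank 0. Corank 2; j^3 = -2*(3*p - 5*q)*(10*p^2 - 34*p*q + 29*q^2) splits into three distinct lines over C (the quadratic factor has nonzero discriminant), so D_4.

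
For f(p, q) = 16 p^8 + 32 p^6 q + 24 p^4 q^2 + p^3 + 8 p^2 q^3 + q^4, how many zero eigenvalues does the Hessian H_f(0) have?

Hessian at 0 has rank 0.

2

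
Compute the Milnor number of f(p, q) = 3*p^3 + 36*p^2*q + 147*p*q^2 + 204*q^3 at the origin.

4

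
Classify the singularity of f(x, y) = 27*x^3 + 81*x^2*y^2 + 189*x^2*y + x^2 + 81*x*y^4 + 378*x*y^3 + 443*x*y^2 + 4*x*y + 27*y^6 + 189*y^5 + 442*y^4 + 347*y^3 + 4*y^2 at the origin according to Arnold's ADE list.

A2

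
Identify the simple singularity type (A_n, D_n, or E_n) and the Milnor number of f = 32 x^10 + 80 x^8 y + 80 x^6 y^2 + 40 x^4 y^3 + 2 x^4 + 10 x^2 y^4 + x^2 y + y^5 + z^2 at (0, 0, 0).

Type D_{6}, Milnor number mu = 6.

The Hessian of f at 0 has rank 1. Corank 2; j^3 = x^2*y has shape L^2 M (L != M), so D-series; mu = 6 gives D_6.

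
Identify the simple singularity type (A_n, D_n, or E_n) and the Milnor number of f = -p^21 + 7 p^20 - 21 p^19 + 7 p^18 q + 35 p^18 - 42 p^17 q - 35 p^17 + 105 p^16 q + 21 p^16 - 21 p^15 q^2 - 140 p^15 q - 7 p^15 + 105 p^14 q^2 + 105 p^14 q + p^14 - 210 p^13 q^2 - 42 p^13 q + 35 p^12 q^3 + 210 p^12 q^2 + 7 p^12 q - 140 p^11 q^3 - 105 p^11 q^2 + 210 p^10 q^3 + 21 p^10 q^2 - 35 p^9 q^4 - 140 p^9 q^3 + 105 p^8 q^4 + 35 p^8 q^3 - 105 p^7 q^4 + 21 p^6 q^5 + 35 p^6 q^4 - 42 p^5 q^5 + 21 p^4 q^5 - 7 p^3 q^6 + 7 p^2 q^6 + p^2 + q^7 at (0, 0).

The Hessian of f at 0 has rank 1. Corank 1: A-series; mu = 6 gives A_6.

Type A_6, Milnor number mu = 6.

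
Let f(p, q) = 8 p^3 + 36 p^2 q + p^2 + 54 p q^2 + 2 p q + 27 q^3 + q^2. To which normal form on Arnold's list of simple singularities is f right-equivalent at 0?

The Hessian of f at 0 has rank 1. Corank 1: A-series; mu = 2 gives A_2.

A_2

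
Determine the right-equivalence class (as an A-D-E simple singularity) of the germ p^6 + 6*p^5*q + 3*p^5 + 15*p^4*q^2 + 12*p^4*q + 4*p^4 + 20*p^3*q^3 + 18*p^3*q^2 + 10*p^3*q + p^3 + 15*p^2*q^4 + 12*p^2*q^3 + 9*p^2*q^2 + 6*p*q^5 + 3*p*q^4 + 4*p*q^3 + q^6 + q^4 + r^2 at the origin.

E6

The Hessian of f at 0 has rank 1. Corank 2; j^3 = p^3 is a perfect cube, so E-series; the 4-jet and mu = 6 give E_6.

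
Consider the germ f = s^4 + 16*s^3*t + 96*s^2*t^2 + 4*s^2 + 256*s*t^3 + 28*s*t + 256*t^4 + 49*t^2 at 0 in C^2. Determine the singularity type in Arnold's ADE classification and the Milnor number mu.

The Hessian of f at 0 has rank 1. Corank 1: A-series; mu = 3 gives A_3.

Type A3, Milnor number mu = 3.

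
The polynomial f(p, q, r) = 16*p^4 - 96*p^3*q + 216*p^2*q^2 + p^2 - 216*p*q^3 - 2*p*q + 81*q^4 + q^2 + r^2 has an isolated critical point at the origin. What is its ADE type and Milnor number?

The Hessian of f at 0 has rank 2. Corank 1: A-series; mu = 3 gives A_3.

Type A_{3}, Milnor number mu = 3.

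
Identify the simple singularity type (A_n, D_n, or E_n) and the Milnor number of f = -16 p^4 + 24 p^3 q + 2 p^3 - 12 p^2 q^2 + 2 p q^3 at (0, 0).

Type E7, Milnor number mu = 7.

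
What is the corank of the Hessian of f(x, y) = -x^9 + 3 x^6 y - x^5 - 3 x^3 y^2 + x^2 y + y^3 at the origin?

The Hessian at 0 is [[0, 0], [0, 0]] of rank 0; hence corank 2.

2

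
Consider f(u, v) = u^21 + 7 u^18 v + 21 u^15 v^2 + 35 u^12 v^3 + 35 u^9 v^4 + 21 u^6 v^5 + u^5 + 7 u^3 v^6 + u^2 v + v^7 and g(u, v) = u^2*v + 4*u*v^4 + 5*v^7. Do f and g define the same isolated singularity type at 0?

The Hessian of f at 0 has rank 0. Corank 2; j^3 = u^2*v has shape L^2 M (L != M), so D-series; mu = 8 gives D_8. The Hessian of g at 0 has rank 0. Corank 2; j^3 = u^2*v has shape L^2 M (L != M), so D-series; mu = 8 gives D_8. Both have type D_8, hence right-equivalent.

Yes.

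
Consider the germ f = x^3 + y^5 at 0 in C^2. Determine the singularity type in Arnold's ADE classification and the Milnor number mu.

Type E_8, Milnor number mu = 8.

The Hessian of f at 0 has rank 0. Corank 2; j^3 = x^3 is a perfect cube, so E-series; the 5-jet and mu = 8 give E_8.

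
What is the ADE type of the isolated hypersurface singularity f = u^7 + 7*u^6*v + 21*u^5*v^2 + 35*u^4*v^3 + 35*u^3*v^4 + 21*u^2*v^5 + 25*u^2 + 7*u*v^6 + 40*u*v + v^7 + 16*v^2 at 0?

A_{6}

The Hessian of f at 0 has rank 1. Corank 1: A-series; mu = 6 gives A_6.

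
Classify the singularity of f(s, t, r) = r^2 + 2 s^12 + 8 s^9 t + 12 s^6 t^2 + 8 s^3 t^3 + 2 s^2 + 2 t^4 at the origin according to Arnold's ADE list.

A3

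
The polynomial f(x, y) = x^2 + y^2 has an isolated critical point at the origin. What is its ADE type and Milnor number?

Type A1, Milnor number mu = 1.

The Hessian of f at 0 has rank 2. Corank 0: nondegenerate Morse point, so A_1.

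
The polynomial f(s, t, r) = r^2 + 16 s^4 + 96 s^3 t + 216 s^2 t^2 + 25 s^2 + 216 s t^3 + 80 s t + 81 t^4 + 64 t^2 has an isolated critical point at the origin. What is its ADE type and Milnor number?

The Hessian of f at 0 is [[50, 80, 0], [80, 128, 0], [0, 0, 2]] with rank 2, so corank 1. A Groebner basis of the Jacobian ideal J(f) in C{s,t,r} is {t^3, s + 8*t/5, r}; counting standard monomials gives mu = 3. Corank 1: A-series; mu = 3 gives A_3.

Type A3, Milnor number mu = 3.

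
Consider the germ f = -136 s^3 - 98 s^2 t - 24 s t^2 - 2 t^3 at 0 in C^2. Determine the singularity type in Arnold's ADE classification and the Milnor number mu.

Type D_{4}, Milnor number mu = 4.

The Hessian of f at 0 is [[0, 0], [0, 0]] with rank 0, so corank 2. A Groebner basis of the Jacobian ideal J(f) in C{s,t} is {t^3, s^2 - 3*t^2/47, s*t + 12*t^2/47}; counting standard monomials gives mu = 4. Corank 2; j^3 = -2*(4*s + t)*(17*s^2 + 8*s*t + t^2) splits into three distinct lines over C (the quadratic factor has nonzero discriminant), so D_4.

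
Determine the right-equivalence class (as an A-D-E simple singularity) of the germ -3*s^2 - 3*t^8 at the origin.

The Hessian of f at 0 has rank 1. Corank 1: A-series; mu = 7 gives A_7.

A_{7}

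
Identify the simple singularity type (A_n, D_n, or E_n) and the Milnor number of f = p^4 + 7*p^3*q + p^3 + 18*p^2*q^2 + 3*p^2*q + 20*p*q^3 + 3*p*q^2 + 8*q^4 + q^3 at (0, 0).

Type E_{7}, Milnor number mu = 7.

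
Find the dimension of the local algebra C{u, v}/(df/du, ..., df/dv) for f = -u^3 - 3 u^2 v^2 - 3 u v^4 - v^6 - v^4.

6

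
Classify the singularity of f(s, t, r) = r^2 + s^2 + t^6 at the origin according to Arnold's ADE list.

The Hessian of f at 0 has rank 2. Corank 1: A-series; mu = 5 gives A_5.

A_5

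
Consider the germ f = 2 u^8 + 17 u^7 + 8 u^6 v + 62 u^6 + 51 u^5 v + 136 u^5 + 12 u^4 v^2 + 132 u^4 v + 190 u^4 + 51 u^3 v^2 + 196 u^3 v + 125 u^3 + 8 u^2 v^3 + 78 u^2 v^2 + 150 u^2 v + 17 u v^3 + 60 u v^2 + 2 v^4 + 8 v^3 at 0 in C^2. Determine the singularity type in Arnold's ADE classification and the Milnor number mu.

Type E_7, Milnor number mu = 7.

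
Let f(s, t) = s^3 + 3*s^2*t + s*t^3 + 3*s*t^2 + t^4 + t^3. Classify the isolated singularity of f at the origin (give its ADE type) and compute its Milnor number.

The Hessian of f at 0 is [[0, 0], [0, 0]] with rank 0, so corank 2. A Groebner basis of the Jacobian ideal J(f) in C{s,t} is {s^3 + 3*s^2*t + 6*s^2 + 12*s*t + 6*t^2, -3*s^2 + s*t^2 - 6*s*t - 3*t^2, 3*s^2 + 6*s*t + t^3 + 3*t^2}; counting standard monomials gives mu = 7. Corank 2; j^3 = (s + t)^3 is a perfect cube, so E-series; the 4-jet and mu = 7 give E_7.

Type E_{7}, Milnor number mu = 7.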